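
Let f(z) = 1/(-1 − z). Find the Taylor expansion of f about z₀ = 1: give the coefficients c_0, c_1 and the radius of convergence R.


Let w = z − z₀, so z = z₀ + w.
Then -1 − z = -1 − (z₀ + w) = (-1 − z₀) − w = -2 − w.
f(z) = 1/(-2 − w) = (1/(-2)) · 1/(1 − w/(-2)) = Σ_{n≥0} w^n / (-2)^(n+1).
So c_n = 1/(-2)^(n+1):
  c_0 = 1/(-2)^1 = -1/2.
  c_1 = 1/(-2)^2 = 1/4.
The series is valid for |w/d| < 1, i.e. |z − z₀| < |d|.
Radius of convergence: R = |-1 − z₀| = |-2| = 2 (distance from z₀ to the singularity z = -1).

c_0 = -1/2, c_1 = 1/4; R = 2.


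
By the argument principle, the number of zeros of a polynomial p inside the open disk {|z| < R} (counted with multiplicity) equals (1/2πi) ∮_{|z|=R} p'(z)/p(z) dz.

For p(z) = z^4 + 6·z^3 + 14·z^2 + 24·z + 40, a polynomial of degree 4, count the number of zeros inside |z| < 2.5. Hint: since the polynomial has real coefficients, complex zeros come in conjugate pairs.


The zeros of p are: (-3 + 1i), (-3 - 1i), (0 + 2i), (0 - 2i).
Their magnitudes are: 3.162, 3.162, 2, 2.
Zeros with |z| < R = 2.5: (0 + 2i), (0 - 2i).
Count = 2.
By the argument principle, (1/2πi) ∮_{|z|=R} p'(z)/p(z) dz equals exactly this count.

Number of zeros inside |z| < 2.5: 2.


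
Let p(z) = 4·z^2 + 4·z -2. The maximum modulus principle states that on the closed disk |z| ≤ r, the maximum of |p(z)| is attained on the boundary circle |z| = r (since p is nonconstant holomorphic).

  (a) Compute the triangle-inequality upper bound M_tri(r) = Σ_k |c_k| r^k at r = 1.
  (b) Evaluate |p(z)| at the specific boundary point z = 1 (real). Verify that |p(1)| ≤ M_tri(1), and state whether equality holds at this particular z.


Coefficients: c_0 = -2, c_1 = 4, c_2 = 4. Radius r = 1.
Part (a). Triangle bound: M_tri(r) = Σ_k |c_k| r^k
  = |-2|·1^0 + |4|·1^1 + |4|·1^2
  = 2 + 4 + 4 = 10.
This bounds M(r) := max_{|z|=r} |p(z)| from above; equality holds iff all terms c_k z^k can be made to align in phase at a single z on |z|=r.
Part (b). At z = 1 (real, on the circle |z| = r):
  p(1) = (-2)·1^0 + (4)·1^1 + (4)·1^2 = 6.
  |p(1)| = 6.
Check: |p(1)| = 6 ≤ 10 = M_tri(1). ✓ Equality does not hold at z = 1 (the coefficients have mixed signs, so the terms do not all align in phase there).

M_tri(1) = 10; |p(1)| = 6; equality at z=1: no.


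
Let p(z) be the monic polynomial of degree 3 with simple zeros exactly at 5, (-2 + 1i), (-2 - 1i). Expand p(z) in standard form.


The polynomial is p(z) = ∏_{α ∈ S} (z − α), where S = {5, (-2 + 1i), (-2 - 1i)}.
Expanding the product yields: p(z) = z^3 -z^2 -15·z -25.
Note conjugate pairs combine to real quadratics: (z − (-2+1i))(z − (-2−1i)) = z² + 4z + 5.
The resulting polynomial has degree 3 and real coefficients as required.

p(z) = z^3 -z^2 -15·z -25.


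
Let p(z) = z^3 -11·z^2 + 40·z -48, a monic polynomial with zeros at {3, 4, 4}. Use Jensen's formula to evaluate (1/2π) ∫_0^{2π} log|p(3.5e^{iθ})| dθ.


Zeros: 3, 4, 4; r = 3.5.
Inside |z| < r: 3. Outside (|z| ≥ r): 4, 4.
p(0) = -48, so log|p(0)| = log(48) = 3.8712.
Apply Jensen: I(r) = log|p(0)| + Σ_k log(r/|z_k|), summed over zeros inside |z| < r.
  log(r/|z_k|) for z_k = 3: log(3.5/3) = 0.1542
  Outside zeros (4, 4) contribute nothing to the Jensen sum.
Sum over inside zeros: 0.1542.
I(r) = log|p(0)| + (inside sum) = 3.8712 + 0.1542 = 4.0254.
Note: since some zeros are outside |z| ≤ r, the simplified n·log(r) form does NOT apply — only the inside zeros contribute.

I(r) ≈ 4.0254.


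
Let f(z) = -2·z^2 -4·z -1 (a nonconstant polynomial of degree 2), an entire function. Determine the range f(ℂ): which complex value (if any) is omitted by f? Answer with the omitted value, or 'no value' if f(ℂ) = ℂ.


Little Picard bounds the complement of f(ℂ) to at most one point.
For every w ∈ ℂ, the equation p(z) − w = 0 is a nonconstant polynomial in z and hence has at least one root by the fundamental theorem of algebra. So p is surjective onto ℂ, omitting no value.

Omitted value: no value.


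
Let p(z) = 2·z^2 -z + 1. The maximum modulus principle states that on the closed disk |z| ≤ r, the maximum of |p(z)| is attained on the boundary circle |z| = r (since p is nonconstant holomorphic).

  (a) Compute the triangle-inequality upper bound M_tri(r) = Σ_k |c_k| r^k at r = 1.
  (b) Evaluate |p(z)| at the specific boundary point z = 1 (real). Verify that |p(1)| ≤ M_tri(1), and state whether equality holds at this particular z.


Coefficients: c_0 = 1, c_1 = -1, c_2 = 2. Radius r = 1.
Part (a). Triangle bound: M_tri(r) = Σ_k |c_k| r^k
  = |1|·1^0 + |-1|·1^1 + |2|·1^2
  = 1 + 1 + 2 = 4.
This bounds M(r) := max_{|z|=r} |p(z)| from above; equality holds iff all terms c_k z^k can be made to align in phase at a single z on |z|=r.
Part (b). At z = 1 (real, on the circle |z| = r):
  p(1) = (1)·1^0 + (-1)·1^1 + (2)·1^2 = 2.
  |p(1)| = 2.
Check: |p(1)| = 2 ≤ 4 = M_tri(1). ✓ Equality does not hold at z = 1 (the coefficients have mixed signs, so the terms do not all align in phase there).

M_tri(1) = 4; |p(1)| = 2; equality at z=1: no.


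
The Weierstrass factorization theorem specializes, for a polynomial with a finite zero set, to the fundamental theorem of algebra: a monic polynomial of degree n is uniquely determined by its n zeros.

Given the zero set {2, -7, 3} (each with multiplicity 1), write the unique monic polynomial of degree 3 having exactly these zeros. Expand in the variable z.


The polynomial is p(z) = ∏_{α ∈ S} (z − α), where S = {2, -7, 3}.
Expanding the product yields: p(z) = z^3 + 2·z^2 -29·z + 42.
The resulting polynomial has degree 3 and real coefficients as required.

p(z) = z^3 + 2·z^2 -29·z + 42.


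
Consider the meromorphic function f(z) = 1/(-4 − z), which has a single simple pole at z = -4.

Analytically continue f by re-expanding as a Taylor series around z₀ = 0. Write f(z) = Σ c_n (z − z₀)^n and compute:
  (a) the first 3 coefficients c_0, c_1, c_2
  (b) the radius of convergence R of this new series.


Let w = z − z₀, so z = z₀ + w.
Then -4 − z = -4 − (z₀ + w) = (-4 − z₀) − w = -4 − w.
f(z) = 1/(-4 − w) = (1/(-4)) · 1/(1 − w/(-4)) = Σ_{n≥0} w^n / (-4)^(n+1).
So c_n = 1/(-4)^(n+1):
  c_0 = 1/(-4)^1 = -1/4.
  c_1 = 1/(-4)^2 = 1/16.
  c_2 = 1/(-4)^3 = -1/64.
The series is valid for |w/d| < 1, i.e. |z − z₀| < |d|.
Radius of convergence: R = |-4 − z₀| = |-4| = 4 (distance from z₀ to the singularity z = -4).

c_0 = -1/4, c_1 = 1/16, c_2 = -1/64; R = 4.


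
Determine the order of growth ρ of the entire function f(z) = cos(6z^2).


Write cos(w) = (e^{iw} ± e^{−iw})/(2 or 2i), so |cos(w)| ≤ e^{|w|}. With w = 6z^2, |w| ≤ 6r^2 + 0 on |z|=r, giving M(r) ≤ e^{6r^2 + 0} and ρ ≤ 2. For the lower bound, choose z on |z|=r with 6z^2 purely imaginary of modulus 6r^2; then |cos(6z^2)| grows like e^{6r^2}/2, so ρ ≥ 2. Hence ρ = 2.
Therefore ρ = 2.

Order ρ = 2.


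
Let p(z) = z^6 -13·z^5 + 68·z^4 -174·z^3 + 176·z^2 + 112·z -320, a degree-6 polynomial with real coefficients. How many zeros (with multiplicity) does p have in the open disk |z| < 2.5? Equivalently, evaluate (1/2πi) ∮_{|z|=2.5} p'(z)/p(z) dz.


The zeros of p are: -1, (3 + 1i), (3 - 1i), (2 + 2i), (2 - 2i), 4.
Their magnitudes are: 1, 3.162, 3.162, 2.828, 2.828, 4.
Zeros with |z| < R = 2.5: -1.
Count = 1.
By the argument principle, (1/2πi) ∮_{|z|=R} p'(z)/p(z) dz equals exactly this count.

Number of zeros inside |z| < 2.5: 1.


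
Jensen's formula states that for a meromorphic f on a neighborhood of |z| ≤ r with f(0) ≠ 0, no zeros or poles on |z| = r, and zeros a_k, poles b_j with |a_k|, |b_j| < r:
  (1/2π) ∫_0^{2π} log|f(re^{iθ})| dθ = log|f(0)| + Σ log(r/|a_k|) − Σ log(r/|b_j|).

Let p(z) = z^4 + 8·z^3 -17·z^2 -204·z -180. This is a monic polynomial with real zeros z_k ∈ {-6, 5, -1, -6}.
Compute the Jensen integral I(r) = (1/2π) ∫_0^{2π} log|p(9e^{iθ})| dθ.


Zeros: -6, -6, -1, 5; r = 9.
Inside |z| < r: -6, -6, -1, 5. Outside (|z| ≥ r): ∅.
p(0) = -180, so log|p(0)| = log(180) = 5.1930.
Apply Jensen: I(r) = log|p(0)| + Σ_k log(r/|z_k|), summed over zeros inside |z| < r.
  log(r/|z_k|) for z_k = -6: log(9/6) = 0.4055
  log(r/|z_k|) for z_k = 5: log(9/5) = 0.5878
  log(r/|z_k|) for z_k = -1: log(9/1) = 2.1972
  log(r/|z_k|) for z_k = -6: log(9/6) = 0.4055
Sum over inside zeros: 3.5959.
I(r) = log|p(0)| + (inside sum) = 5.1930 + 3.5959 = 8.7889.
Closed form (all zeros inside, monic): I(r) = n·log(r) = 4·log(9) = 8.7889. ✓

I(r) ≈ 8.7889.


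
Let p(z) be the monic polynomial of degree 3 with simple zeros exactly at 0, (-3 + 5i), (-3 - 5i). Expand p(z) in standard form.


The polynomial is p(z) = ∏_{α ∈ S} (z − α), where S = {0, (-3 + 5i), (-3 - 5i)}.
Expanding the product yields: p(z) = z^3 + 6·z^2 + 34·z.
Note conjugate pairs combine to real quadratics: (z − (-3+5i))(z − (-3−5i)) = z² + 6z + 34.
The resulting polynomial has degree 3 and real coefficients as required.

p(z) = z^3 + 6·z^2 + 34·z.


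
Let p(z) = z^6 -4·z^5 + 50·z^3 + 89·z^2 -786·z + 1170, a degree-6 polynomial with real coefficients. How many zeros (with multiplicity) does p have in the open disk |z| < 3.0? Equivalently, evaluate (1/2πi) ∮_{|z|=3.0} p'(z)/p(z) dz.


The zeros of p are: (-3 + 2i), (-3 - 2i), (3 + 3i), (3 - 3i), (2 + 1i), (2 - 1i).
Their magnitudes are: 3.606, 3.606, 4.243, 4.243, 2.236, 2.236.
Zeros with |z| < R = 3.0: (2 + 1i), (2 - 1i).
Count = 2.
By the argument principle, (1/2πi) ∮_{|z|=R} p'(z)/p(z) dz equals exactly this count.

Number of zeros inside |z| < 3.0: 2.


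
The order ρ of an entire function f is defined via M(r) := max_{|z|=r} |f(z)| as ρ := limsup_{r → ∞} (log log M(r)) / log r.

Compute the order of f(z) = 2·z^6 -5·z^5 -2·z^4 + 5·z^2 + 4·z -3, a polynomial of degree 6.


|f(z)| ≤ Σ|c_k|·r^k = O(r^6) as r → ∞. Polynomial growth is O(e^{r^ε}) for every ε > 0 (since r^6/e^{r^ε} → 0), so ρ ≤ ε for all ε > 0, i.e. ρ = 0. Every nonconstant polynomial has order 0.
Therefore ρ = 0.

Order ρ = 0.


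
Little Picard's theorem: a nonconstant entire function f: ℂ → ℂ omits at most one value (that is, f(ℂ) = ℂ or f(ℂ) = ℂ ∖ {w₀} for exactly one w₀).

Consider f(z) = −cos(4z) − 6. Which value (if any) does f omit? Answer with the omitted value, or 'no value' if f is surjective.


Little Picard bounds the complement of f(ℂ) to at most one point.
cos is entire and surjective onto ℂ: for every w ∈ ℂ, cos(ζ) = w has a solution ζ ∈ ℂ (e.g., via the complex inverse arccos). With ζ = 4z this gives z = ζ/(4). Then -1·cos(4z) takes every value in -1·ℂ = ℂ, and adding -6 is a bijection of ℂ. So f is surjective and omits no value. (Note: only on the real line is cos bounded by [−1, 1].)

Omitted value: no value.


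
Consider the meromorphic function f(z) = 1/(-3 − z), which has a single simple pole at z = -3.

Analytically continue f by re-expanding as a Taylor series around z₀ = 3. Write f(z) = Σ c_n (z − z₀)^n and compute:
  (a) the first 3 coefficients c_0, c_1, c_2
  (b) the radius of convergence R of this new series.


Let w = z − z₀, so z = z₀ + w.
Then -3 − z = -3 − (z₀ + w) = (-3 − z₀) − w = -6 − w.
f(z) = 1/(-6 − w) = (1/(-6)) · 1/(1 − w/(-6)) = Σ_{n≥0} w^n / (-6)^(n+1).
So c_n = 1/(-6)^(n+1):
  c_0 = 1/(-6)^1 = -1/6.
  c_1 = 1/(-6)^2 = 1/36.
  c_2 = 1/(-6)^3 = -1/216.
The series is valid for |w/d| < 1, i.e. |z − z₀| < |d|.
Radius of convergence: R = |-3 − z₀| = |-6| = 6 (distance from z₀ to the singularity z = -3).

c_0 = -1/6, c_1 = 1/36, c_2 = -1/216; R = 6.


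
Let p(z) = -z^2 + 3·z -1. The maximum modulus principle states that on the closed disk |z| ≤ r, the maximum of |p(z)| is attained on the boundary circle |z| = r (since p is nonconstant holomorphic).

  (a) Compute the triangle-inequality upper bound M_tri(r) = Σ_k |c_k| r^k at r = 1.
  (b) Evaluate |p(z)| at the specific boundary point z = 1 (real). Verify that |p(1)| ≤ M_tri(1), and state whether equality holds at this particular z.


Coefficients: c_0 = -1, c_1 = 3, c_2 = -1. Radius r = 1.
Part (a). Triangle bound: M_tri(r) = Σ_k |c_k| r^k
  = |-1|·1^0 + |3|·1^1 + |-1|·1^2
  = 1 + 3 + 1 = 5.
This bounds M(r) := max_{|z|=r} |p(z)| from above; equality holds iff all terms c_k z^k can be made to align in phase at a single z on |z|=r.
Part (b). At z = 1 (real, on the circle |z| = r):
  p(1) = (-1)·1^0 + (3)·1^1 + (-1)·1^2 = 1.
  |p(1)| = 1.
Check: |p(1)| = 1 ≤ 5 = M_tri(1). ✓ Equality does not hold at z = 1 (the coefficients have mixed signs, so the terms do not all align in phase there).

M_tri(1) = 5; |p(1)| = 1; equality at z=1: no.


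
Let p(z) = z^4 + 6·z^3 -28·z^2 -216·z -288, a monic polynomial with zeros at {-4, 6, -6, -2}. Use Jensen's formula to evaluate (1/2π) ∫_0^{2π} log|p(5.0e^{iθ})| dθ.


Zeros: -6, -4, -2, 6; r = 5.0.
Inside |z| < r: -4, -2. Outside (|z| ≥ r): -6, 6.
p(0) = -288, so log|p(0)| = log(288) = 5.6630.
Apply Jensen: I(r) = log|p(0)| + Σ_k log(r/|z_k|), summed over zeros inside |z| < r.
  log(r/|z_k|) for z_k = -4: log(5.0/4) = 0.2231
  log(r/|z_k|) for z_k = -2: log(5.0/2) = 0.9163
  Outside zeros (-6, 6) contribute nothing to the Jensen sum.
Sum over inside zeros: 1.1394.
I(r) = log|p(0)| + (inside sum) = 5.6630 + 1.1394 = 6.8024.
Note: since some zeros are outside |z| ≤ r, the simplified n·log(r) form does NOT apply — only the inside zeros contribute.

I(r) ≈ 6.8024.


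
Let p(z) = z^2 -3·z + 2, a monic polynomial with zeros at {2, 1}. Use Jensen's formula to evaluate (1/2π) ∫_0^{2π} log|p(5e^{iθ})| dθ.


Zeros: 1, 2; r = 5.
Inside |z| < r: 1, 2. Outside (|z| ≥ r): ∅.
p(0) = 2, so log|p(0)| = log(2) = 0.6931.
Apply Jensen: I(r) = log|p(0)| + Σ_k log(r/|z_k|), summed over zeros inside |z| < r.
  log(r/|z_k|) for z_k = 2: log(5/2) = 0.9163
  log(r/|z_k|) for z_k = 1: log(5/1) = 1.6094
Sum over inside zeros: 2.5257.
I(r) = log|p(0)| + (inside sum) = 0.6931 + 2.5257 = 3.2189.
Closed form (all zeros inside, monic): I(r) = n·log(r) = 2·log(5) = 3.2189. ✓

I(r) ≈ 3.2189.


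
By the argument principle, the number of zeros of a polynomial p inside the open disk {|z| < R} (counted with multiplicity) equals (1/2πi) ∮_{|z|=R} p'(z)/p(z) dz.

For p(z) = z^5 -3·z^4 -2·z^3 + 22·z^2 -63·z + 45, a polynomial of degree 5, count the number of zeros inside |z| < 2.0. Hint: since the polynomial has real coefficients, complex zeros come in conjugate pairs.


The zeros of p are: 3, 1, -3, (1 + 2i), (1 - 2i).
Their magnitudes are: 3, 1, 3, 2.236, 2.236.
Zeros with |z| < R = 2.0: 1.
Count = 1.
By the argument principle, (1/2πi) ∮_{|z|=R} p'(z)/p(z) dz equals exactly this count.

Number of zeros inside |z| < 2.0: 1.


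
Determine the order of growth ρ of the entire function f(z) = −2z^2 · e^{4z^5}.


M(r) = max_{|z|=r} |-2|·|z|^2·|e^{4z^5}| = 2·r^2 · e^{4r^5} (the factors attain their maxima compatibly on |z|=r). Then log M(r) = log 2 + 2·log r + 4r^5, dominated by the last term, so log log M(r) ~ 5·log r. The polynomial factor -2z^2 contributes only a log r term and does not affect the order. ρ = 5.
Therefore ρ = 5.

Order ρ = 5.


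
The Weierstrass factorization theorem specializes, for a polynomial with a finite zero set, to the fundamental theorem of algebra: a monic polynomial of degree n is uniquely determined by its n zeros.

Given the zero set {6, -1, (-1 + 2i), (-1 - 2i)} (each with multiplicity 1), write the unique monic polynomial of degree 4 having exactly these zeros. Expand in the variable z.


The polynomial is p(z) = ∏_{α ∈ S} (z − α), where S = {6, -1, (-1 + 2i), (-1 - 2i)}.
Expanding the product yields: p(z) = z^4 -3·z^3 -11·z^2 -37·z -30.
Note conjugate pairs combine to real quadratics: (z − (-1+2i))(z − (-1−2i)) = z² + 2z + 5.
The resulting polynomial has degree 4 and real coefficients as required.

p(z) = z^4 -3·z^3 -11·z^2 -37·z -30.


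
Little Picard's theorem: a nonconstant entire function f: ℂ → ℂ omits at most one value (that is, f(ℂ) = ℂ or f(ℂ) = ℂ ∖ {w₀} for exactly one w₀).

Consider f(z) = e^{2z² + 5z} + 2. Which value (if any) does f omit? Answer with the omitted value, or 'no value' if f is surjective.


Little Picard bounds the complement of f(ℂ) to at most one point.
The exponent g(z) = 2z² + 5z is a nonconstant polynomial, hence surjective onto ℂ. So e^{g(z)} takes every value in {e^w : w ∈ ℂ} = ℂ ∖ {0}. Adding 2 shifts the range to ℂ ∖ {2}. f omits exactly 2.

Omitted value: 2.


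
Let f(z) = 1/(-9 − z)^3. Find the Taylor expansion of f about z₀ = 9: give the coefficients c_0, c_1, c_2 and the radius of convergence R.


Let w = z − z₀, so z = z₀ + w.
Then -9 − z = -9 − (z₀ + w) = (-9 − z₀) − w = -18 − w.
f(z) = 1/(-18 − w)^3 = (1/(-18)^3) · (1 − w/(-18))^{−3}.
By the binomial series (1−u)^{−3} = Σ_{n≥0} C(n+2, 2) u^n for |u|<1, with u = w/(-18):
  c_n = C(n+2, 2) / (-18)^(n+3).
  c_0 = 1/(-18)^3 = -1/5832.
  c_1 = 3/(-18)^4 = 1/34992.
  c_2 = 6/(-18)^5 = -1/314928.
The series is valid for |w/d| < 1, i.e. |z − z₀| < |d|.
Radius of convergence: R = |-9 − z₀| = |-18| = 18 (distance from z₀ to the singularity z = -9).

c_0 = -1/5832, c_1 = 1/34992, c_2 = -1/314928; R = 18.


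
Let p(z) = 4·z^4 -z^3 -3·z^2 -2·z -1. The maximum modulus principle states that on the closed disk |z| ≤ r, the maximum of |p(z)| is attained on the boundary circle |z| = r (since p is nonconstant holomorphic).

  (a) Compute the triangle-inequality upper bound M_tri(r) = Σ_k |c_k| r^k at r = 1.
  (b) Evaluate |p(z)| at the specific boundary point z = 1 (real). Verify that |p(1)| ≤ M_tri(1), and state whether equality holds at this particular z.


Coefficients: c_0 = -1, c_1 = -2, c_2 = -3, c_3 = -1, c_4 = 4. Radius r = 1.
Part (a). Triangle bound: M_tri(r) = Σ_k |c_k| r^k
  = |-1|·1^0 + |-2|·1^1 + |-3|·1^2 + |-1|·1^3 + |4|·1^4
  = 1 + 2 + 3 + 1 + 4 = 11.
This bounds M(r) := max_{|z|=r} |p(z)| from above; equality holds iff all terms c_k z^k can be made to align in phase at a single z on |z|=r.
Part (b). At z = 1 (real, on the circle |z| = r):
  p(1) = (-1)·1^0 + (-2)·1^1 + (-3)·1^2 + (-1)·1^3 + (4)·1^4 = -3.
  |p(1)| = 3.
Check: |p(1)| = 3 ≤ 11 = M_tri(1). ✓ Equality does not hold at z = 1 (the coefficients have mixed signs, so the terms do not all align in phase there).

M_tri(1) = 11; |p(1)| = 3; equality at z=1: no.


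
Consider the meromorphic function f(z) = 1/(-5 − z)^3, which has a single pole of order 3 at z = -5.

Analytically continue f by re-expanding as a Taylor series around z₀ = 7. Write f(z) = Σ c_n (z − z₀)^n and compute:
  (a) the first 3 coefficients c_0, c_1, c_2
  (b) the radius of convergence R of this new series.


Let w = z − z₀, so z = z₀ + w.
Then -5 − z = -5 − (z₀ + w) = (-5 − z₀) − w = -12 − w.
f(z) = 1/(-12 − w)^3 = (1/(-12)^3) · (1 − w/(-12))^{−3}.
By the binomial series (1−u)^{−3} = Σ_{n≥0} C(n+2, 2) u^n for |u|<1, with u = w/(-12):
  c_n = C(n+2, 2) / (-12)^(n+3).
  c_0 = 1/(-12)^3 = -1/1728.
  c_1 = 3/(-12)^4 = 1/6912.
  c_2 = 6/(-12)^5 = -1/41472.
The series is valid for |w/d| < 1, i.e. |z − z₀| < |d|.
Radius of convergence: R = |-5 − z₀| = |-12| = 12 (distance from z₀ to the singularity z = -5).

c_0 = -1/1728, c_1 = 1/6912, c_2 = -1/41472; R = 12.


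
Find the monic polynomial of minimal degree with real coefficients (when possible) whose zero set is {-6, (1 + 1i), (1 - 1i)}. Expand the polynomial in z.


The polynomial is p(z) = ∏_{α ∈ S} (z − α), where S = {-6, (1 + 1i), (1 - 1i)}.
Expanding the product yields: p(z) = z^3 + 4·z^2 -10·z + 12.
Note conjugate pairs combine to real quadratics: (z − (1+1i))(z − (1−1i)) = z² − 2z + 2.
The resulting polynomial has degree 3 and real coefficients as required.

p(z) = z^3 + 4·z^2 -10·z + 12.


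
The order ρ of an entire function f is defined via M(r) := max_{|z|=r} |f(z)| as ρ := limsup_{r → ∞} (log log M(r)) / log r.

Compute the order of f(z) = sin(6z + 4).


sin(w) is a linear combination of e^{iw} and e^{−iw} (or e^w, e^{−w} in the hyperbolic case), so |sin(w)| ≤ e^{|w|}. With w = 6z + 4, |w| ≤ 6|z| + 4 = 6r + 4 on |z| = r, giving M(r) ≤ e^{6r + 4}, so ρ ≤ 1. On a suitable ray (z = it for sin/cos; z = t for sinh/cosh, t real → ∞), |sin(6z + 4)| grows like e^{6|t|}/2, so ρ ≥ 1. Hence ρ = 1.
Therefore ρ = 1.

Order ρ = 1.


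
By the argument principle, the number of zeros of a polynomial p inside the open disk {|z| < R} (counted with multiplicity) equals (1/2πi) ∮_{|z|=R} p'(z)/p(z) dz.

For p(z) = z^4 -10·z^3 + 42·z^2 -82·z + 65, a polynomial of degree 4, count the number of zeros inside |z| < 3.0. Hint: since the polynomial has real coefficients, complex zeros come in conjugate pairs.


The zeros of p are: (3 + 2i), (3 - 2i), (2 + 1i), (2 - 1i).
Their magnitudes are: 3.606, 3.606, 2.236, 2.236.
Zeros with |z| < R = 3.0: (2 + 1i), (2 - 1i).
Count = 2.
By the argument principle, (1/2πi) ∮_{|z|=R} p'(z)/p(z) dz equals exactly this count.

Number of zeros inside |z| < 3.0: 2.


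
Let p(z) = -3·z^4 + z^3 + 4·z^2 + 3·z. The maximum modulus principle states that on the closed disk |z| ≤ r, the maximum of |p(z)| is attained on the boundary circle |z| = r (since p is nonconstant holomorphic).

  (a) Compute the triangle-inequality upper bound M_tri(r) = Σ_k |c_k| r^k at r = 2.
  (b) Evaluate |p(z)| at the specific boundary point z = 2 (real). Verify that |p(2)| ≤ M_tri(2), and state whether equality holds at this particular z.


Coefficients: c_0 = 0, c_1 = 3, c_2 = 4, c_3 = 1, c_4 = -3. Radius r = 2.
Part (a). Triangle bound: M_tri(r) = Σ_k |c_k| r^k
  = |0|·2^0 + |3|·2^1 + |4|·2^2 + |1|·2^3 + |-3|·2^4
  = 0 + 6 + 16 + 8 + 48 = 78.
This bounds M(r) := max_{|z|=r} |p(z)| from above; equality holds iff all terms c_k z^k can be made to align in phase at a single z on |z|=r.
Part (b). At z = 2 (real, on the circle |z| = r):
  p(2) = (0)·2^0 + (3)·2^1 + (4)·2^2 + (1)·2^3 + (-3)·2^4 = -18.
  |p(2)| = 18.
Check: |p(2)| = 18 ≤ 78 = M_tri(2). ✓ Equality does not hold at z = 2 (the coefficients have mixed signs, so the terms do not all align in phase there).

M_tri(2) = 78; |p(2)| = 18; equality at z=2: no.


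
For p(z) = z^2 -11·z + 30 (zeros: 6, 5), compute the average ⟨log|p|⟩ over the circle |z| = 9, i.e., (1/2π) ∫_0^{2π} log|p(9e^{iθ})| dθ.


Zeros: 5, 6; r = 9.
Inside |z| < r: 5, 6. Outside (|z| ≥ r): ∅.
p(0) = 30, so log|p(0)| = log(30) = 3.4012.
Apply Jensen: I(r) = log|p(0)| + Σ_k log(r/|z_k|), summed over zeros inside |z| < r.
  log(r/|z_k|) for z_k = 6: log(9/6) = 0.4055
  log(r/|z_k|) for z_k = 5: log(9/5) = 0.5878
Sum over inside zeros: 0.9933.
I(r) = log|p(0)| + (inside sum) = 3.4012 + 0.9933 = 4.3944.
Closed form (all zeros inside, monic): I(r) = n·log(r) = 2·log(9) = 4.3944. ✓

I(r) ≈ 4.3944.


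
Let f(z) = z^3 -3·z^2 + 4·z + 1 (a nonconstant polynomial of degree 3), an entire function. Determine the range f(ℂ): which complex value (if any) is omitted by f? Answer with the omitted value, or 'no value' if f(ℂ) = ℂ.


Little Picard bounds the complement of f(ℂ) to at most one point.
For every w ∈ ℂ, the equation p(z) − w = 0 is a nonconstant polynomial in z and hence has at least one root by the fundamental theorem of algebra. So p is surjective onto ℂ, omitting no value.

Omitted value: no value.


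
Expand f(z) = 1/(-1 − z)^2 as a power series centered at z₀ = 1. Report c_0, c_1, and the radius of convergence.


Let w = z − z₀, so z = z₀ + w.
Then -1 − z = -1 − (z₀ + w) = (-1 − z₀) − w = -2 − w.
f(z) = 1/(-2 − w)^2 = (1/(-2)^2) · (1 − w/(-2))^{−2}.
By the binomial series (1−u)^{−2} = Σ_{n≥0} C(n+1, 1) u^n for |u|<1, with u = w/(-2):
  c_n = C(n+1, 1) / (-2)^(n+2).
  c_0 = 1/(-2)^2 = 1/4.
  c_1 = 2/(-2)^3 = -1/4.
The series is valid for |w/d| < 1, i.e. |z − z₀| < |d|.
Radius of convergence: R = |-1 − z₀| = |-2| = 2 (distance from z₀ to the singularity z = -1).

c_0 = 1/4, c_1 = -1/4; R = 2.


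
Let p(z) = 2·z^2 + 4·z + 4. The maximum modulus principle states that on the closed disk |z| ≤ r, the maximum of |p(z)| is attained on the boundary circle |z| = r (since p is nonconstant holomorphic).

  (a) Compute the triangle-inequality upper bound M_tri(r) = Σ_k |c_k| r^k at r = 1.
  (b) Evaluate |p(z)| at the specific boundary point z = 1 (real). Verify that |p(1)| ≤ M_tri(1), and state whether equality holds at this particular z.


Coefficients: c_0 = 4, c_1 = 4, c_2 = 2. Radius r = 1.
Part (a). Triangle bound: M_tri(r) = Σ_k |c_k| r^k
  = |4|·1^0 + |4|·1^1 + |2|·1^2
  = 4 + 4 + 2 = 10.
This bounds M(r) := max_{|z|=r} |p(z)| from above; equality holds iff all terms c_k z^k can be made to align in phase at a single z on |z|=r.
Part (b). At z = 1 (real, on the circle |z| = r):
  p(1) = (4)·1^0 + (4)·1^1 + (2)·1^2 = 10.
  |p(1)| = 10.
Since all nonzero coefficients share the same sign, |p(1)| = 10 = M_tri(1); the triangle bound is attained at z = 1, so in fact M(r) = 10.

M_tri(1) = 10; |p(1)| = 10; equality at z=1: yes.


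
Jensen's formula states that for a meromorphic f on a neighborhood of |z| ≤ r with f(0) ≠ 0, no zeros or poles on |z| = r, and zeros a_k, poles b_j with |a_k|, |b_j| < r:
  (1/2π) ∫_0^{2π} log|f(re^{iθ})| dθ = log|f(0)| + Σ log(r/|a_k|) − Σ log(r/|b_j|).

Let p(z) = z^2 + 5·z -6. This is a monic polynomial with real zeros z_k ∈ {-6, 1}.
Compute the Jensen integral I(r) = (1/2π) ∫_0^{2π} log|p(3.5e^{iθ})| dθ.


Zeros: -6, 1; r = 3.5.
Inside |z| < r: 1. Outside (|z| ≥ r): -6.
p(0) = -6, so log|p(0)| = log(6) = 1.7918.
Apply Jensen: I(r) = log|p(0)| + Σ_k log(r/|z_k|), summed over zeros inside |z| < r.
  log(r/|z_k|) for z_k = 1: log(3.5/1) = 1.2528
  Outside zeros (-6) contribute nothing to the Jensen sum.
Sum over inside zeros: 1.2528.
I(r) = log|p(0)| + (inside sum) = 1.7918 + 1.2528 = 3.0445.
Note: since some zeros are outside |z| ≤ r, the simplified n·log(r) form does NOT apply — only the inside zeros contribute.

I(r) ≈ 3.0445.


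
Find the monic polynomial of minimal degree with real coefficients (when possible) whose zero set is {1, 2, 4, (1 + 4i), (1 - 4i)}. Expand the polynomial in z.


The polynomial is p(z) = ∏_{α ∈ S} (z − α), where S = {1, 2, 4, (1 + 4i), (1 - 4i)}.
Expanding the product yields: p(z) = z^5 -9·z^4 + 45·z^3 -155·z^2 + 254·z -136.
Note conjugate pairs combine to real quadratics: (z − (1+4i))(z − (1−4i)) = z² − 2z + 17.
The resulting polynomial has degree 5 and real coefficients as required.

p(z) = z^5 -9·z^4 + 45·z^3 -155·z^2 + 254·z -136.


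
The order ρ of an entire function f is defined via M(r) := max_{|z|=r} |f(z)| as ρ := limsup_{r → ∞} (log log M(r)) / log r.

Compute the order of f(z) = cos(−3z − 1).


cos(w) is a linear combination of e^{iw} and e^{−iw} (or e^w, e^{−w} in the hyperbolic case), so |cos(w)| ≤ e^{|w|}. With w = −3z − 1, |w| ≤ 3|z| + 1 = 3r + 1 on |z| = r, giving M(r) ≤ e^{3r + 1}, so ρ ≤ 1. On a suitable ray (z = it for sin/cos; z = t for sinh/cosh, t real → ∞), |cos(−3z − 1)| grows like e^{3|t|}/2, so ρ ≥ 1. Hence ρ = 1.
Therefore ρ = 1.

Order ρ = 1.


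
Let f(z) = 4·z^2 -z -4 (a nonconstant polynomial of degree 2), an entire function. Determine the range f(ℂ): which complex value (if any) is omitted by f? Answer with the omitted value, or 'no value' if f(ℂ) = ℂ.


Little Picard bounds the complement of f(ℂ) to at most one point.
For every w ∈ ℂ, the equation p(z) − w = 0 is a nonconstant polynomial in z and hence has at least one root by the fundamental theorem of algebra. So p is surjective onto ℂ, omitting no value.

Omitted value: no value.


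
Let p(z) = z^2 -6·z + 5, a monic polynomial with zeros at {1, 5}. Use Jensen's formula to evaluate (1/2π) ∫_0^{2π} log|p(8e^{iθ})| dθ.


Zeros: 1, 5; r = 8.
Inside |z| < r: 1, 5. Outside (|z| ≥ r): ∅.
p(0) = 5, so log|p(0)| = log(5) = 1.6094.
Apply Jensen: I(r) = log|p(0)| + Σ_k log(r/|z_k|), summed over zeros inside |z| < r.
  log(r/|z_k|) for z_k = 1: log(8/1) = 2.0794
  log(r/|z_k|) for z_k = 5: log(8/5) = 0.4700
Sum over inside zeros: 2.5494.
I(r) = log|p(0)| + (inside sum) = 1.6094 + 2.5494 = 4.1589.
Closed form (all zeros inside, monic): I(r) = n·log(r) = 2·log(8) = 4.1589. ✓

I(r) ≈ 4.1589.


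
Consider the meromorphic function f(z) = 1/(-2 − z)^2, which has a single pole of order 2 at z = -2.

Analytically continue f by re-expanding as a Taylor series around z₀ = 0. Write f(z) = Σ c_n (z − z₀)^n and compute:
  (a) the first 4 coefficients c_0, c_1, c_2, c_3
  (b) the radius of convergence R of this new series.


Let w = z − z₀, so z = z₀ + w.
Then -2 − z = -2 − (z₀ + w) = (-2 − z₀) − w = -2 − w.
f(z) = 1/(-2 − w)^2 = (1/(-2)^2) · (1 − w/(-2))^{−2}.
By the binomial series (1−u)^{−2} = Σ_{n≥0} C(n+1, 1) u^n for |u|<1, with u = w/(-2):
  c_n = C(n+1, 1) / (-2)^(n+2).
  c_0 = 1/(-2)^2 = 1/4.
  c_1 = 2/(-2)^3 = -1/4.
  c_2 = 3/(-2)^4 = 3/16.
  c_3 = 4/(-2)^5 = -1/8.
The series is valid for |w/d| < 1, i.e. |z − z₀| < |d|.
Radius of convergence: R = |-2 − z₀| = |-2| = 2 (distance from z₀ to the singularity z = -2).

c_0 = 1/4, c_1 = -1/4, c_2 = 3/16, c_3 = -1/8; R = 2.


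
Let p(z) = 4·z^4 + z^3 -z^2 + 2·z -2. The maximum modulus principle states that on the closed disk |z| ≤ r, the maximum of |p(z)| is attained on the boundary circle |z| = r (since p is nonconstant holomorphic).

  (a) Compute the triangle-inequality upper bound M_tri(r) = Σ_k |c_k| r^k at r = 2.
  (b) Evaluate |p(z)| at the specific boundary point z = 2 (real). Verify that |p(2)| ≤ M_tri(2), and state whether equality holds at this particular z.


Coefficients: c_0 = -2, c_1 = 2, c_2 = -1, c_3 = 1, c_4 = 4. Radius r = 2.
Part (a). Triangle bound: M_tri(r) = Σ_k |c_k| r^k
  = |-2|·2^0 + |2|·2^1 + |-1|·2^2 + |1|·2^3 + |4|·2^4
  = 2 + 4 + 4 + 8 + 64 = 82.
This bounds M(r) := max_{|z|=r} |p(z)| from above; equality holds iff all terms c_k z^k can be made to align in phase at a single z on |z|=r.
Part (b). At z = 2 (real, on the circle |z| = r):
  p(2) = (-2)·2^0 + (2)·2^1 + (-1)·2^2 + (1)·2^3 + (4)·2^4 = 70.
  |p(2)| = 70.
Check: |p(2)| = 70 ≤ 82 = M_tri(2). ✓ Equality does not hold at z = 2 (the coefficients have mixed signs, so the terms do not all align in phase there).

M_tri(2) = 82; |p(2)| = 70; equality at z=2: no.


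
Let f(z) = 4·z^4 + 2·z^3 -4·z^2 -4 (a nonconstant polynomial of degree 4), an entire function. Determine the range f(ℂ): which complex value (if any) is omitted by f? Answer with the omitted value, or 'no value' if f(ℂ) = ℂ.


Little Picard bounds the complement of f(ℂ) to at most one point.
For every w ∈ ℂ, the equation p(z) − w = 0 is a nonconstant polynomial in z and hence has at least one root by the fundamental theorem of algebra. So p is surjective onto ℂ, omitting no value.

Omitted value: no value.


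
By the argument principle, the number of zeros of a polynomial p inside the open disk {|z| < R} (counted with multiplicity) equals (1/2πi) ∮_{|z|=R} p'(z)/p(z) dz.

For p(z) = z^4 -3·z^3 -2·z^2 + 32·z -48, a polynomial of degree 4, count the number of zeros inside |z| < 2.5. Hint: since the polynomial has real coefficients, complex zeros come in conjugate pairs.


The zeros of p are: -3, (2 + 2i), (2 - 2i), 2.
Their magnitudes are: 3, 2.828, 2.828, 2.
Zeros with |z| < R = 2.5: 2.
Count = 1.
By the argument principle, (1/2πi) ∮_{|z|=R} p'(z)/p(z) dz equals exactly this count.

Number of zeros inside |z| < 2.5: 1.


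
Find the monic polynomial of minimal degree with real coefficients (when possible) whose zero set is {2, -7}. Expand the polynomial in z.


The polynomial is p(z) = ∏_{α ∈ S} (z − α), where S = {2, -7}.
Expanding the product yields: p(z) = z^2 + 5·z -14.
The resulting polynomial has degree 2 and real coefficients as required.

p(z) = z^2 + 5·z -14.


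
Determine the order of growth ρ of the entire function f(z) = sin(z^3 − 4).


Write sin(w) = (e^{iw} ± e^{−iw})/(2 or 2i), so |sin(w)| ≤ e^{|w|}. With w = z^3 − 4, |w| ≤ 1r^3 + 4 on |z|=r, giving M(r) ≤ e^{1r^3 + 4} and ρ ≤ 3. For the lower bound, choose z on |z|=r with 1z^3 purely imaginary of modulus 1r^3; then |sin(z^3 − 4)| grows like e^{1r^3}/2, so ρ ≥ 3. Hence ρ = 3.
Therefore ρ = 3.

Order ρ = 3.


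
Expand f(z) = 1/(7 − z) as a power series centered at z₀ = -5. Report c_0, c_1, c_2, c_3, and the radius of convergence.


Let w = z − z₀, so z = z₀ + w.
Then 7 − z = 7 − (z₀ + w) = (7 − z₀) − w = 12 − w.
f(z) = 1/(12 − w) = (1/(12)) · 1/(1 − w/(12)) = Σ_{n≥0} w^n / (12)^(n+1).
So c_n = 1/(12)^(n+1):
  c_0 = 1/(12)^1 = 1/12.
  c_1 = 1/(12)^2 = 1/144.
  c_2 = 1/(12)^3 = 1/1728.
  c_3 = 1/(12)^4 = 1/20736.
The series is valid for |w/d| < 1, i.e. |z − z₀| < |d|.
Radius of convergence: R = |7 − z₀| = |12| = 12 (distance from z₀ to the singularity z = 7).

c_0 = 1/12, c_1 = 1/144, c_2 = 1/1728, c_3 = 1/20736; R = 12.


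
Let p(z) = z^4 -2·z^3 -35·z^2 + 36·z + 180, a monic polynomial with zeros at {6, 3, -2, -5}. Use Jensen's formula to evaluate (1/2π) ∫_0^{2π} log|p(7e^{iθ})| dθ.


Zeros: -5, -2, 3, 6; r = 7.
Inside |z| < r: -5, -2, 3, 6. Outside (|z| ≥ r): ∅.
p(0) = 180, so log|p(0)| = log(180) = 5.1930.
Apply Jensen: I(r) = log|p(0)| + Σ_k log(r/|z_k|), summed over zeros inside |z| < r.
  log(r/|z_k|) for z_k = 6: log(7/6) = 0.1542
  log(r/|z_k|) for z_k = 3: log(7/3) = 0.8473
  log(r/|z_k|) for z_k = -2: log(7/2) = 1.2528
  log(r/|z_k|) for z_k = -5: log(7/5) = 0.3365
Sum over inside zeros: 2.5907.
I(r) = log|p(0)| + (inside sum) = 5.1930 + 2.5907 = 7.7836.
Closed form (all zeros inside, monic): I(r) = n·log(r) = 4·log(7) = 7.7836. ✓

I(r) ≈ 7.7836.


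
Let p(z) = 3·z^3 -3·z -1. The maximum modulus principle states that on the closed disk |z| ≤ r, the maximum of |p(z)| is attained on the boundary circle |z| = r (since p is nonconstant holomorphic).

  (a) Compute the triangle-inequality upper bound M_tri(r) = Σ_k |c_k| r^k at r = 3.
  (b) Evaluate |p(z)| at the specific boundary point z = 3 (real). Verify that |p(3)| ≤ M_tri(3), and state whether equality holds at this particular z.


Coefficients: c_0 = -1, c_1 = -3, c_2 = 0, c_3 = 3. Radius r = 3.
Part (a). Triangle bound: M_tri(r) = Σ_k |c_k| r^k
  = |-1|·3^0 + |-3|·3^1 + |0|·3^2 + |3|·3^3
  = 1 + 9 + 0 + 81 = 91.
This bounds M(r) := max_{|z|=r} |p(z)| from above; equality holds iff all terms c_k z^k can be made to align in phase at a single z on |z|=r.
Part (b). At z = 3 (real, on the circle |z| = r):
  p(3) = (-1)·3^0 + (-3)·3^1 + (0)·3^2 + (3)·3^3 = 71.
  |p(3)| = 71.
Check: |p(3)| = 71 ≤ 91 = M_tri(3). ✓ Equality does not hold at z = 3 (the coefficients have mixed signs, so the terms do not all align in phase there).

M_tri(3) = 91; |p(3)| = 71; equality at z=3: no.


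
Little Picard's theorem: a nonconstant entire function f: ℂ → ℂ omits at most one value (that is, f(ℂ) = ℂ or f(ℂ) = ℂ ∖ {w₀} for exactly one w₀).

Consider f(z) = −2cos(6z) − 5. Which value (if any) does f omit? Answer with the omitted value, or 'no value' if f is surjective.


Little Picard bounds the complement of f(ℂ) to at most one point.
cos is entire and surjective onto ℂ: for every w ∈ ℂ, cos(ζ) = w has a solution ζ ∈ ℂ (e.g., via the complex inverse arccos). With ζ = 6z this gives z = ζ/(6). Then -2·cos(6z) takes every value in -2·ℂ = ℂ, and adding -5 is a bijection of ℂ. So f is surjective and omits no value. (Note: only on the real line is cos bounded by [−1, 1].)

Omitted value: no value.


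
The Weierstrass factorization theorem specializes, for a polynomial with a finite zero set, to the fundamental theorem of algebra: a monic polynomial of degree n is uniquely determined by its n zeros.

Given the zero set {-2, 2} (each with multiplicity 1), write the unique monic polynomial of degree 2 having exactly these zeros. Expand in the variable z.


The polynomial is p(z) = ∏_{α ∈ S} (z − α), where S = {-2, 2}.
Expanding the product yields: p(z) = z^2 -4.
The resulting polynomial has degree 2 and real coefficients as required.

p(z) = z^2 -4.


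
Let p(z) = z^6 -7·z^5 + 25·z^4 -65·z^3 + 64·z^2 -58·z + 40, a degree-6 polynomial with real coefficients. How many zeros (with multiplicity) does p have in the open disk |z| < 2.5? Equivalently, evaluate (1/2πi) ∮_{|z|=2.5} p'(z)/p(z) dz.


The zeros of p are: (1 + 3i), (1 - 3i), 4, 1, (0 + 1i), (0 - 1i).
Their magnitudes are: 3.162, 3.162, 4, 1, 1, 1.
Zeros with |z| < R = 2.5: 1, (0 + 1i), (0 - 1i).
Count = 3.
By the argument principle, (1/2πi) ∮_{|z|=R} p'(z)/p(z) dz equals exactly this count.

Number of zeros inside |z| < 2.5: 3.


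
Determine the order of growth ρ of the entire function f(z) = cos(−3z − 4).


cos(w) is a linear combination of e^{iw} and e^{−iw} (or e^w, e^{−w} in the hyperbolic case), so |cos(w)| ≤ e^{|w|}. With w = −3z − 4, |w| ≤ 3|z| + 4 = 3r + 4 on |z| = r, giving M(r) ≤ e^{3r + 4}, so ρ ≤ 1. On a suitable ray (z = it for sin/cos; z = t for sinh/cosh, t real → ∞), |cos(−3z − 4)| grows like e^{3|t|}/2, so ρ ≥ 1. Hence ρ = 1.
Therefore ρ = 1.

Order ρ = 1.


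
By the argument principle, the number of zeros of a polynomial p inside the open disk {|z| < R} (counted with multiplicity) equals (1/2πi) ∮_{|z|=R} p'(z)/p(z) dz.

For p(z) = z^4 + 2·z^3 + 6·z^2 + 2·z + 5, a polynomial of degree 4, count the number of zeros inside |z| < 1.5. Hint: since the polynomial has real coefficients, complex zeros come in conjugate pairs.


The zeros of p are: (0 + 1i), (0 - 1i), (-1 + 2i), (-1 - 2i).
Their magnitudes are: 1, 1, 2.236, 2.236.
Zeros with |z| < R = 1.5: (0 + 1i), (0 - 1i).
Count = 2.
By the argument principle, (1/2πi) ∮_{|z|=R} p'(z)/p(z) dz equals exactly this count.

Number of zeros inside |z| < 1.5: 2.


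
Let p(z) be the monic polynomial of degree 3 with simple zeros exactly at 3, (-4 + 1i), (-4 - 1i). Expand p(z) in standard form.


The polynomial is p(z) = ∏_{α ∈ S} (z − α), where S = {3, (-4 + 1i), (-4 - 1i)}.
Expanding the product yields: p(z) = z^3 + 5·z^2 -7·z -51.
Note conjugate pairs combine to real quadratics: (z − (-4+1i))(z − (-4−1i)) = z² + 8z + 17.
The resulting polynomial has degree 3 and real coefficients as required.

p(z) = z^3 + 5·z^2 -7·z -51.


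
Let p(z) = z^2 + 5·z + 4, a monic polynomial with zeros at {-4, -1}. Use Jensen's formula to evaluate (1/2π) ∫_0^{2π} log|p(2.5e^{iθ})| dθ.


Zeros: -4, -1; r = 2.5.
Inside |z| < r: -1. Outside (|z| ≥ r): -4.
p(0) = 4, so log|p(0)| = log(4) = 1.3863.
Apply Jensen: I(r) = log|p(0)| + Σ_k log(r/|z_k|), summed over zeros inside |z| < r.
  log(r/|z_k|) for z_k = -1: log(2.5/1) = 0.9163
  Outside zeros (-4) contribute nothing to the Jensen sum.
Sum over inside zeros: 0.9163.
I(r) = log|p(0)| + (inside sum) = 1.3863 + 0.9163 = 2.3026.
Note: since some zeros are outside |z| ≤ r, the simplified n·log(r) form does NOT apply — only the inside zeros contribute.

I(r) ≈ 2.3026.


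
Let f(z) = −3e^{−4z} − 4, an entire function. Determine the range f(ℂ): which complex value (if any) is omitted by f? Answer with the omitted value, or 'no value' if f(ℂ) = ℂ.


Little Picard bounds the complement of f(ℂ) to at most one point.
e^{−4z} is never zero on ℂ, so -3·e^{−4z} takes every value in ℂ ∖ {0}. Adding -4 shifts the range to ℂ ∖ {-4}. Thus f omits exactly the value -4.

Omitted value: -4.


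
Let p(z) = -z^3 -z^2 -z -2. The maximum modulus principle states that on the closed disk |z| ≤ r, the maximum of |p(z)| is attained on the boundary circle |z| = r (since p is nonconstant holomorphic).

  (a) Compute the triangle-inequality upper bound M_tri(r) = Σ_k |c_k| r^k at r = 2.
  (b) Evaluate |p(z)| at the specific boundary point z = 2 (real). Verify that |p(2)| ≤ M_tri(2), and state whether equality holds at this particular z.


Coefficients: c_0 = -2, c_1 = -1, c_2 = -1, c_3 = -1. Radius r = 2.
Part (a). Triangle bound: M_tri(r) = Σ_k |c_k| r^k
  = |-2|·2^0 + |-1|·2^1 + |-1|·2^2 + |-1|·2^3
  = 2 + 2 + 4 + 8 = 16.
This bounds M(r) := max_{|z|=r} |p(z)| from above; equality holds iff all terms c_k z^k can be made to align in phase at a single z on |z|=r.
Part (b). At z = 2 (real, on the circle |z| = r):
  p(2) = (-2)·2^0 + (-1)·2^1 + (-1)·2^2 + (-1)·2^3 = -16.
  |p(2)| = 16.
Since all nonzero coefficients share the same sign, |p(2)| = 16 = M_tri(2); the triangle bound is attained at z = 2, so in fact M(r) = 16.

M_tri(2) = 16; |p(2)| = 16; equality at z=2: yes.
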